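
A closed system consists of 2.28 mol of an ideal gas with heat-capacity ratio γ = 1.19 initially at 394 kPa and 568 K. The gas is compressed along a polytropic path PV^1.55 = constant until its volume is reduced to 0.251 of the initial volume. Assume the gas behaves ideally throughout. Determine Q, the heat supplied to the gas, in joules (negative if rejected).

V₁ = nRT₁/P₁ = 2.28×8.314×568/394 = 27.3 L.
Polytropic n=1.55: T₂ = T₁(V₁/V₂)^(n−1) = 568×(3.98)^0.55 = 1210 K; P₂ = P₁(V₁/V₂)^n = 3360 kPa.
W = (P₁V₁−P₂V₂)/(n−1) = (394×27.3−3360×6.86)/0.55 = -22300 J.
ΔU = nCvΔT = 2.28×43.8×(1210−568) = 64500 J.
Q = ΔU + W = 42200 J.

42200 J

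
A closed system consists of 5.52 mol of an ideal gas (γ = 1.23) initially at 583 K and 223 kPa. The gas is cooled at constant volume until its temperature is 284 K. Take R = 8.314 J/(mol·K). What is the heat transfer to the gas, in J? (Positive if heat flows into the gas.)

V₁ = nRT₁/P₁ = 5.52×8.314×583/223 = 120 L.
Isochoric: V stays 120 L; P/T = const ⇒ T₂ = 284 K, P₂ = 109 kPa.
W = 0 (no volume change).
ΔU = nCvΔT = 5.52×36.1×(284−583) = -59700 J.
Q = ΔU = -59700 J.

-59700 J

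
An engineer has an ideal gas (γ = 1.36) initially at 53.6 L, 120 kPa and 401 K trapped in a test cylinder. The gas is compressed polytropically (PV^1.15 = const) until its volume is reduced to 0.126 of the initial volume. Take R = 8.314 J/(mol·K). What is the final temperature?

547 K

Polytropic n=1.15: T₂ = T₁(V₁/V₂)^(n−1) = 401×(7.94)^0.15 = 547 K; P₂ = P₁(V₁/V₂)^n = 1300 kPa.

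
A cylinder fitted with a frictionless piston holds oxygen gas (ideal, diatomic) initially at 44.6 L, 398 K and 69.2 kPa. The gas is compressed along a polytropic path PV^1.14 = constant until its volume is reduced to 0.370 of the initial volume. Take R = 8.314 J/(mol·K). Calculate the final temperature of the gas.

457 K

Polytropic n=1.14: T₂ = T₁(V₁/V₂)^(n−1) = 398×(2.70)^0.14 = 457 K; P₂ = P₁(V₁/V₂)^n = 215 kPa.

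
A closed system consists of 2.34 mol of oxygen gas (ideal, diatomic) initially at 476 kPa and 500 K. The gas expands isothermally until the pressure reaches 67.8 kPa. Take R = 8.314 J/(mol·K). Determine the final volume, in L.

V₁ = nRT₁/P₁ = 2.34×8.314×500/476 = 20.4 L.
Isothermal: T stays 500 K; PV = const ⇒ V₂ = 143 L, P₂ = 67.8 kPa.

143 L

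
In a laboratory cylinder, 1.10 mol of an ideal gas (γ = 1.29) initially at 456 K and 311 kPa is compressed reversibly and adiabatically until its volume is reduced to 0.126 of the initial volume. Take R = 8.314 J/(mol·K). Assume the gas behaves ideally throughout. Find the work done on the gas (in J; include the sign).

11800 J

V₁ = nRT₁/P₁ = 1.10×8.314×456/311 = 13.4 L.
Adiabatic: TV^(γ−1) = const ⇒ T₂ = 456×(7.94)^0.290 = 831 K; PV^γ = const ⇒ P₂ = 4500 kPa.
ΔU = nCvΔT = 1.10×28.7×(831−456) = 11800 J.
Q = 0 for an adiabatic process, so W = −ΔU = -11800 J.
Work done on the gas = −W_by = 11800 J.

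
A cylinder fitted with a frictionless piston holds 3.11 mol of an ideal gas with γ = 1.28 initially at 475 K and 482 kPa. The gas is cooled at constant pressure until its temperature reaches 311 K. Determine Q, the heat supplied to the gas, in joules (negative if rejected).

-19400 J

V₁ = nRT₁/P₁ = 3.11×8.314×475/482 = 25.5 L.
Isobaric: P stays 482 kPa; V/T = const ⇒ T₂ = 311 K, V₂ = 16.7 L.
W = PΔV = 482×(16.7−25.5) kPa·L = -4240 J.
ΔU = nCvΔT = 3.11×29.7×(311−475) = -15100 J.
Q = ΔU + W = nCpΔT = -19400 J.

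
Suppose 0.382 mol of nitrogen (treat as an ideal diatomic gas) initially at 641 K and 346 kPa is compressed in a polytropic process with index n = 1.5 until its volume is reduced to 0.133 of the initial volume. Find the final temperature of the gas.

1760 K

V₁ = nRT₁/P₁ = 0.382×8.314×641/346 = 5.88 L.
Polytropic n=1.5: T₂ = T₁(V₁/V₂)^(n−1) = 641×(7.52)^0.50 = 1760 K; P₂ = P₁(V₁/V₂)^n = 7130 kPa.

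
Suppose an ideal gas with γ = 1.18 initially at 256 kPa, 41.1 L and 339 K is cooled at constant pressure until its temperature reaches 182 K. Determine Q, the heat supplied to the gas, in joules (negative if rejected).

n = P₁V₁/(RT₁) = 256×41.1/(8.314×339) = 3.73 mol.
Isobaric: P stays 256 kPa; V/T = const ⇒ T₂ = 182 K, V₂ = 22.1 L.
W = PΔV = 256×(22.1−41.1) kPa·L = -4870 J.
ΔU = nCvΔT = 3.73×46.2×(182−339) = -27100 J.
Q = ΔU + W = nCpΔT = -31900 J.

-31900 J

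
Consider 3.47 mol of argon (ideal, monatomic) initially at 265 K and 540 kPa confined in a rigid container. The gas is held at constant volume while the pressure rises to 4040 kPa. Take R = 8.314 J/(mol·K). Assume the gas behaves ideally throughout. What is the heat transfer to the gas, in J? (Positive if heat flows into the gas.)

74300 J

V₁ = nRT₁/P₁ = 3.47×8.314×265/540 = 14.2 L.
Isochoric: V stays 14.2 L; P/T = const ⇒ T₂ = 1980 K, P₂ = 4040 kPa.
W = 0 (no volume change).
ΔU = nCvΔT = 3.47×12.5×(1980−265) = 74300 J.
Q = ΔU = 74300 J.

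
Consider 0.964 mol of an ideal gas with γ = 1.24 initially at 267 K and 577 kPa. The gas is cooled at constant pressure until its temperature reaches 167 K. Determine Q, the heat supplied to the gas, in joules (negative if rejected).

V₁ = nRT₁/P₁ = 0.964×8.314×267/577 = 3.71 L.
Isobaric: P stays 577 kPa; V/T = const ⇒ T₂ = 167 K, V₂ = 2.32 L.
W = PΔV = 577×(2.32−3.71) kPa·L = -801 J.
ΔU = nCvΔT = 0.964×34.6×(167−267) = -3340 J.
Q = ΔU + W = nCpΔT = -4140 J.

-4140 J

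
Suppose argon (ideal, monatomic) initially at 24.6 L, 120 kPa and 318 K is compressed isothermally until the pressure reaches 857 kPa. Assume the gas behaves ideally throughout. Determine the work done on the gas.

5800 J

n = P₁V₁/(RT₁) = 120×24.6/(8.314×318) = 1.12 mol.
Isothermal: T stays 318 K; PV = const ⇒ V₂ = 3.44 L, P₂ = 857 kPa.
W = nRT ln(V₂/V₁) = 1.12×8.314×318×ln(0.140) = -5800 J.
Work done on the gas = −W_by = 5800 J.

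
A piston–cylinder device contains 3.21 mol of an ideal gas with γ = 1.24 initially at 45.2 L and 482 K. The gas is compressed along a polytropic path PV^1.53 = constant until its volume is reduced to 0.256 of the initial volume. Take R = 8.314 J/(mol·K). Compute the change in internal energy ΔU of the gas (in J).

56800 J

P₁ = nRT₁/V₁ = 3.21×8.314×482/45.2 = 285 kPa.
Polytropic n=1.53: T₂ = T₁(V₁/V₂)^(n−1) = 482×(3.91)^0.53 = 992 K; P₂ = P₁(V₁/V₂)^n = 2290 kPa.
For an ideal gas ΔU = nCvΔT with Cv = R/(γ−1) = 34.6 J/(mol·K).
ΔU = 3.21×34.6×(992−482) = 56800 J.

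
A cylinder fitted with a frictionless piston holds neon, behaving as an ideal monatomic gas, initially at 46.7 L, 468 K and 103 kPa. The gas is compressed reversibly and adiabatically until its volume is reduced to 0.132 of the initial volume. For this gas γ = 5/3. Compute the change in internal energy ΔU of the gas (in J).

20600 J

n = P₁V₁/(RT₁) = 103×46.7/(8.314×468) = 1.24 mol.
Adiabatic: TV^(γ−1) = const ⇒ T₂ = 468×(7.58)^0.667 = 1810 K; PV^γ = const ⇒ P₂ = 3010 kPa.
For an ideal gas ΔU = nCvΔT with Cv = (3/2)R = 12.5 J/(mol·K).
ΔU = 1.24×12.5×(1810−468) = 20600 J.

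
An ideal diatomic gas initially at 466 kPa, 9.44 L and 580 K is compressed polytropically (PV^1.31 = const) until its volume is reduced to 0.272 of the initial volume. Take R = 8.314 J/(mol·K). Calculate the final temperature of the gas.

Polytropic n=1.31: T₂ = T₁(V₁/V₂)^(n−1) = 580×(3.68)^0.31 = 868 K; P₂ = P₁(V₁/V₂)^n = 2570 kPa.

868 K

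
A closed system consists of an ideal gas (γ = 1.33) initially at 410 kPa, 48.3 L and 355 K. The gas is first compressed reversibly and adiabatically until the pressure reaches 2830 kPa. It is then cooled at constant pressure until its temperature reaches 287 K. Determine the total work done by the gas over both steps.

-52900 J

n = P₁V₁/(RT₁) = 410×48.3/(8.314×355) = 6.71 mol.
Step 1 — Adiabatic: T₂/T₁ = (P₂/P₁)^((γ−1)/γ) ⇒ T₂ = 355×(6.90)^0.248 = 573 K; V₂ = 11.3 L.
ΔU = nCvΔT = 6.71×25.2×(573−355) = 36900 J.
Q = 0 for an adiabatic process, so W = −ΔU = -36900 J.
State after step 1: P = 2830 kPa, V = 11.3 L, T = 573 K.
Step 2 — Isobaric: P stays 2830 kPa; V/T = const ⇒ T₂ = 287 K, V₂ = 5.66 L.
W = PΔV = 2830×(5.66−11.3) kPa·L = -16000 J.
ΔU = nCvΔT = 6.71×25.2×(287−573) = -48400 J.
Q = ΔU + W = nCpΔT = -64400 J.
Net over both steps: W = -52900 J, Q = -64400 J, ΔU = -11500 J.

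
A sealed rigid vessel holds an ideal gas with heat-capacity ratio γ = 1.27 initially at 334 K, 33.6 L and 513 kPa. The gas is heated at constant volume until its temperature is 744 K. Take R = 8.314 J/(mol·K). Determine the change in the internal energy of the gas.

78400 J

n = P₁V₁/(RT₁) = 513×33.6/(8.314×334) = 6.21 mol.
Isochoric: V stays 33.6 L; P/T = const ⇒ T₂ = 744 K, P₂ = 1140 kPa.
For an ideal gas ΔU = nCvΔT with Cv = R/(γ−1) = 30.8 J/(mol·K).
ΔU = 6.21×30.8×(744−334) = 78400 J.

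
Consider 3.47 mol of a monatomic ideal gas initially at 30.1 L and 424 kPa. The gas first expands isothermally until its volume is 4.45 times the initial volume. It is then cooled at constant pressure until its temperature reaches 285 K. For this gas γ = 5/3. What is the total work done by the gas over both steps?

T₁ = P₁V₁/(nR) = 424×30.1/(3.47×8.314) = 442 K.
Step 1 — Isothermal: T stays 442 K; PV = const ⇒ V₂ = 134 L, P₂ = 95.3 kPa.
ΔU = 0 (ideal gas, T constant).
W = nRT ln(V₂/V₁) = 3.47×8.314×442×ln(4.45) = 19100 J.
Q = ΔU + W = 19100 J.
State after step 1: P = 95.3 kPa, V = 134 L, T = 442 K.
Step 2 — Isobaric: P stays 95.3 kPa; V/T = const ⇒ T₂ = 285 K, V₂ = 86.3 L.
W = PΔV = 95.3×(86.3−134) kPa·L = -4540 J.
ΔU = nCvΔT = 3.47×12.5×(285−442) = -6810 J.
Q = ΔU + W = nCpΔT = -11400 J.
Net over both steps: W = 14500 J, Q = 7700 J, ΔU = -6810 J.

14500 J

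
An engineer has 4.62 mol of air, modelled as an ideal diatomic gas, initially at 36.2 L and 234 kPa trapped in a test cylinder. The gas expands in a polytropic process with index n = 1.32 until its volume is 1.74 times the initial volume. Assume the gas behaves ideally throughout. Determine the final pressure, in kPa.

113 kPa

T₁ = P₁V₁/(nR) = 234×36.2/(4.62×8.314) = 221 K.
Polytropic n=1.32: T₂ = T₁(V₁/V₂)^(n−1) = 221×(0.575)^0.32 = 185 K; P₂ = P₁(V₁/V₂)^n = 113 kPa.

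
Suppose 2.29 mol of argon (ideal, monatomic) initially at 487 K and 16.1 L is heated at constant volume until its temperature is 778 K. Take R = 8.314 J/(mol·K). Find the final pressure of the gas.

920 kPa

P₁ = nRT₁/V₁ = 2.29×8.314×487/16.1 = 576 kPa.
Isochoric: V stays 16.1 L; P/T = const ⇒ T₂ = 778 K, P₂ = 920 kPa.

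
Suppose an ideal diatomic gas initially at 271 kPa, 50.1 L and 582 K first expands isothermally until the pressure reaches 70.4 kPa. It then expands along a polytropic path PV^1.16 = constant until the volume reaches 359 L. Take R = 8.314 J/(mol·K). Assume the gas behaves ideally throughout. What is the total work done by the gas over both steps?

n = P₁V₁/(RT₁) = 271×50.1/(8.314×582) = 2.81 mol.
Step 1 — Isothermal: T stays 582 K; PV = const ⇒ V₂ = 193 L, P₂ = 70.4 kPa.
ΔU = 0 (ideal gas, T constant).
W = nRT ln(V₂/V₁) = 2.81×8.314×582×ln(3.85) = 18300 J.
Q = ΔU + W = 18300 J.
State after step 1: P = 70.4 kPa, V = 193 L, T = 582 K.
Step 2 — Polytropic n=1.16: T₂ = T₁(V₁/V₂)^(n−1) = 582×(0.537)^0.16 = 527 K; P₂ = P₁(V₁/V₂)^n = 34.2 kPa.
W = (P₁V₁−P₂V₂)/(n−1) = (70.4×193−34.2×359)/0.16 = 8030 J.
ΔU = nCvΔT = 2.81×20.8×(527−582) = -3210 J.
Q = ΔU + W = 4820 J.
Net over both steps: W = 26300 J, Q = 23100 J, ΔU = -3210 J.

26300 J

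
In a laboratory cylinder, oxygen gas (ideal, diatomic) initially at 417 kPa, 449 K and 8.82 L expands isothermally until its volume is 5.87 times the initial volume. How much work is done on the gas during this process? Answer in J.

-6510 J

n = P₁V₁/(RT₁) = 417×8.82/(8.314×449) = 0.985 mol.
Isothermal: T stays 449 K; PV = const ⇒ V₂ = 51.8 L, P₂ = 71.0 kPa.
W = nRT ln(V₂/V₁) = 0.985×8.314×449×ln(5.87) = 6510 J.
Work done on the gas = −W_by = -6510 J.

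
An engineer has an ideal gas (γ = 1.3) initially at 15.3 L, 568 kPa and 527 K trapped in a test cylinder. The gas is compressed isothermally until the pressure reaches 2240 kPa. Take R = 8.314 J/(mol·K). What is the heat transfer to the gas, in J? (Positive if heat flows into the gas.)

n = P₁V₁/(RT₁) = 568×15.3/(8.314×527) = 1.98 mol.
Isothermal: T stays 527 K; PV = const ⇒ V₂ = 3.88 L, P₂ = 2240 kPa.
ΔU = 0 (ideal gas, T constant).
W = nRT ln(V₂/V₁) = 1.98×8.314×527×ln(0.254) = -11900 J.
Q = ΔU + W = -11900 J.

-11900 J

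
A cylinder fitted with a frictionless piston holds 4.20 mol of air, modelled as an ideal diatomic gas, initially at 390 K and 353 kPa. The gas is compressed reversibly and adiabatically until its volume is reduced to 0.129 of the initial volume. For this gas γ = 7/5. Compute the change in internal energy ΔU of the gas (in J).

V₁ = nRT₁/P₁ = 4.20×8.314×390/353 = 38.6 L.
Adiabatic: TV^(γ−1) = const ⇒ T₂ = 390×(7.75)^0.400 = 885 K; PV^γ = const ⇒ P₂ = 6210 kPa.
For an ideal gas ΔU = nCvΔT with Cv = (5/2)R = 20.8 J/(mol·K).
ΔU = 4.20×20.8×(885−390) = 43200 J.

43200 J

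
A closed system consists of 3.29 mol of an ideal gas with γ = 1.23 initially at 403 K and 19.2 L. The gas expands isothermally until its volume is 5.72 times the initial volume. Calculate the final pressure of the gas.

P₁ = nRT₁/V₁ = 3.29×8.314×403/19.2 = 574 kPa.
Isothermal: T stays 403 K; PV = const ⇒ V₂ = 110 L, P₂ = 100 kPa.

100 kPa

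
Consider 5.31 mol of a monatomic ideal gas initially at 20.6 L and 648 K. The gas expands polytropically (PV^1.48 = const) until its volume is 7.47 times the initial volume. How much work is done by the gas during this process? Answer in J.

36900 J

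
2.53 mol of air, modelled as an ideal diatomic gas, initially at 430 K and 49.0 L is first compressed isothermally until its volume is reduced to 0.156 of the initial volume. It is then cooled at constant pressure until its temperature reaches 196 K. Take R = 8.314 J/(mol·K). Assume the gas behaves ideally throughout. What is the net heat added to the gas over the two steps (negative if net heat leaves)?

-34000 J

P₁ = nRT₁/V₁ = 2.53×8.314×430/49.0 = 185 kPa.
Step 1 — Isothermal: T stays 430 K; PV = const ⇒ V₂ = 7.64 L, P₂ = 1180 kPa.
ΔU = 0 (ideal gas, T constant).
W = nRT ln(V₂/V₁) = 2.53×8.314×430×ln(0.156) = -16800 J.
Q = ΔU + W = -16800 J.
State after step 1: P = 1180 kPa, V = 7.64 L, T = 430 K.
Step 2 — Isobaric: P stays 1180 kPa; V/T = const ⇒ T₂ = 196 K, V₂ = 3.48 L.
W = PΔV = 1180×(3.48−7.64) kPa·L = -4920 J.
ΔU = nCvΔT = 2.53×20.8×(196−430) = -12300 J.
Q = ΔU + W = nCpΔT = -17200 J.
Net over both steps: W = -21700 J, Q = -34000 J, ΔU = -12300 J.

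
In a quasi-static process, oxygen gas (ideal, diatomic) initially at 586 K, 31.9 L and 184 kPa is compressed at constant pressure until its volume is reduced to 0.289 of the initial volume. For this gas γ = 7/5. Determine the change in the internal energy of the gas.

n = P₁V₁/(RT₁) = 184×31.9/(8.314×586) = 1.20 mol.
Isobaric: P stays 184 kPa; V/T = const ⇒ T₂ = 169 K, V₂ = 9.22 L.
For an ideal gas ΔU = nCvΔT with Cv = (5/2)R = 20.8 J/(mol·K).
ΔU = 1.20×20.8×(169−586) = -10400 J.

-10400 J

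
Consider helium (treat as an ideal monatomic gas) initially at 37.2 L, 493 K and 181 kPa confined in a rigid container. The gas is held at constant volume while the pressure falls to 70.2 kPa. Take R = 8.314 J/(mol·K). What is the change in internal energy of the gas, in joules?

n = P₁V₁/(RT₁) = 181×37.2/(8.314×493) = 1.64 mol.
Isochoric: V stays 37.2 L; P/T = const ⇒ T₂ = 191 K, P₂ = 70.2 kPa.
For an ideal gas ΔU = nCvΔT with Cv = (3/2)R = 12.5 J/(mol·K).
ΔU = 1.64×12.5×(191−493) = -6180 J.

-6180 J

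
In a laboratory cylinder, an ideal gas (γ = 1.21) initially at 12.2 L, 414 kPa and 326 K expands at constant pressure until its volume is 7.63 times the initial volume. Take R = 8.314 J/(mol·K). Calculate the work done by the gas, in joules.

n = P₁V₁/(RT₁) = 414×12.2/(8.314×326) = 1.86 mol.
Isobaric: P stays 414 kPa; V/T = const ⇒ T₂ = 2490 K, V₂ = 93.1 L.
W = PΔV = 414×(93.1−12.2) kPa·L = 33500 J.

33500 J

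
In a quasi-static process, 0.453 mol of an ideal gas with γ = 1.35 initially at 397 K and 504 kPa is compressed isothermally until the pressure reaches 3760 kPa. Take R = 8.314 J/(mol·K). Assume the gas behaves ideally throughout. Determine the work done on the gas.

3000 J

V₁ = nRT₁/P₁ = 0.453×8.314×397/504 = 2.97 L.
Isothermal: T stays 397 K; PV = const ⇒ V₂ = 0.398 L, P₂ = 3760 kPa.
W = nRT ln(V₂/V₁) = 0.453×8.314×397×ln(0.134) = -3000 J.
Work done on the gas = −W_by = 3000 J.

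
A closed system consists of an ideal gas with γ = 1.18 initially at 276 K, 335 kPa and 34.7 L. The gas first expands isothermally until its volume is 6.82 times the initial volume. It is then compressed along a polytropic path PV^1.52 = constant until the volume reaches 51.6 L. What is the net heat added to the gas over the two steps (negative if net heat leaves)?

73300 J

n = P₁V₁/(RT₁) = 335×34.7/(8.314×276) = 5.07 mol.
Step 1 — Isothermal: T stays 276 K; PV = const ⇒ V₂ = 237 L, P₂ = 49.1 kPa.
ΔU = 0 (ideal gas, T constant).
W = nRT ln(V₂/V₁) = 5.07×8.314×276×ln(6.82) = 22300 J.
Q = ΔU + W = 22300 J.
State after step 1: P = 49.1 kPa, V = 237 L, T = 276 K.
Step 2 — Polytropic n=1.52: T₂ = T₁(V₁/V₂)^(n−1) = 276×(4.59)^0.52 = 609 K; P₂ = P₁(V₁/V₂)^n = 497 kPa.
W = (P₁V₁−P₂V₂)/(n−1) = (49.1×237−497×51.6)/0.52 = -27000 J.
ΔU = nCvΔT = 5.07×46.2×(609−276) = 78000 J.
Q = ΔU + W = 51000 J.
Net over both steps: W = -4680 J, Q = 73300 J, ΔU = 78000 J.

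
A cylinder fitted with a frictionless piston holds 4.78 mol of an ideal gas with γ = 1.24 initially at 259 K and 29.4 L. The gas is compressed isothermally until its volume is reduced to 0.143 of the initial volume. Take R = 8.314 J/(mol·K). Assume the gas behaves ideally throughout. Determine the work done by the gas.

P₁ = nRT₁/V₁ = 4.78×8.314×259/29.4 = 350 kPa.
Isothermal: T stays 259 K; PV = const ⇒ V₂ = 4.20 L, P₂ = 2450 kPa.
W = nRT ln(V₂/V₁) = 4.78×8.314×259×ln(0.143) = -20000 J.

-20000 J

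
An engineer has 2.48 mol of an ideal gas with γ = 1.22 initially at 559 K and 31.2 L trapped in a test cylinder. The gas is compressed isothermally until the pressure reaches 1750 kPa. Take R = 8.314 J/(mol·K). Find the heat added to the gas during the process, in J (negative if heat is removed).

-17900 J

P₁ = nRT₁/V₁ = 2.48×8.314×559/31.2 = 369 kPa.
Isothermal: T stays 559 K; PV = const ⇒ V₂ = 6.59 L, P₂ = 1750 kPa.
ΔU = 0 (ideal gas, T constant).
W = nRT ln(V₂/V₁) = 2.48×8.314×559×ln(0.211) = -17900 J.
Q = ΔU + W = -17900 J.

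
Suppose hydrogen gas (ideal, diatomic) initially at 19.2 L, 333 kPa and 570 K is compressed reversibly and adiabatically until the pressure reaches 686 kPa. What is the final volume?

Adiabatic: T₂/T₁ = (P₂/P₁)^((γ−1)/γ) ⇒ T₂ = 570×(2.06)^0.286 = 701 K; V₂ = 11.5 L.

11.5 L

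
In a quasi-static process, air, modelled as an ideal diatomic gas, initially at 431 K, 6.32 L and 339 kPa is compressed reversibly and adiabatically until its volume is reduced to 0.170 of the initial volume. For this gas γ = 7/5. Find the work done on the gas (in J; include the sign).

5530 J

n = P₁V₁/(RT₁) = 339×6.32/(8.314×431) = 0.598 mol.
Adiabatic: TV^(γ−1) = const ⇒ T₂ = 431×(5.88)^0.400 = 876 K; PV^γ = const ⇒ P₂ = 4050 kPa.
ΔU = nCvΔT = 0.598×20.8×(876−431) = 5530 J.
Q = 0 for an adiabatic process, so W = −ΔU = -5530 J.
Work done on the gas = −W_by = 5530 J.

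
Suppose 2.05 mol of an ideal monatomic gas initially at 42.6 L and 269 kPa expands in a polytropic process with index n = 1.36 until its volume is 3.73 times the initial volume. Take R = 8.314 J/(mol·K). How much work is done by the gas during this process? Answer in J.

T₁ = P₁V₁/(nR) = 269×42.6/(2.05×8.314) = 672 K.
Polytropic n=1.36: T₂ = T₁(V₁/V₂)^(n−1) = 672×(0.268)^0.36 = 419 K; P₂ = P₁(V₁/V₂)^n = 44.9 kPa.
W = (P₁V₁−P₂V₂)/(n−1) = (269×42.6−44.9×159)/0.36 = 12000 J.

12000 J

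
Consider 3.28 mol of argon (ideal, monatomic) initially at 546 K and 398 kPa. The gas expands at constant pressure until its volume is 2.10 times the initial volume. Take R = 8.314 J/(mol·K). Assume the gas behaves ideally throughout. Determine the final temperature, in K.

V₁ = nRT₁/P₁ = 3.28×8.314×546/398 = 37.4 L.
Isobaric: P stays 398 kPa; V/T = const ⇒ T₂ = 1150 K, V₂ = 78.6 L.

1150 K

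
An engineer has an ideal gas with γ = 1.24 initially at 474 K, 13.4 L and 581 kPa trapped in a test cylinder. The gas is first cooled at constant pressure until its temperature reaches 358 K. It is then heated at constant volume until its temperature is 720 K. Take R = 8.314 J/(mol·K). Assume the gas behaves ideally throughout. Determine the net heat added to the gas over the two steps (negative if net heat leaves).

14900 J

n = P₁V₁/(RT₁) = 581×13.4/(8.314×474) = 1.98 mol.
Step 1 — Isobaric: P stays 581 kPa; V/T = const ⇒ T₂ = 358 K, V₂ = 10.1 L.
W = PΔV = 581×(10.1−13.4) kPa·L = -1910 J.
ΔU = nCvΔT = 1.98×34.6×(358−474) = -7940 J.
Q = ΔU + W = nCpΔT = -9840 J.
State after step 1: P = 581 kPa, V = 10.1 L, T = 358 K.
Step 2 — Isochoric: V stays 10.1 L; P/T = const ⇒ T₂ = 720 K, P₂ = 1170 kPa.
W = 0 (no volume change).
ΔU = nCvΔT = 1.98×34.6×(720−358) = 24800 J.
Q = ΔU = 24800 J.
Net over both steps: W = -1910 J, Q = 14900 J, ΔU = 16800 J.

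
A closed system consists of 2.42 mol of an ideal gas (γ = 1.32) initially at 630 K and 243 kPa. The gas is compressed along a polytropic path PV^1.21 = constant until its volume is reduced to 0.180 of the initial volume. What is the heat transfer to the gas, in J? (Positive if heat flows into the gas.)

V₁ = nRT₁/P₁ = 2.42×8.314×630/243 = 52.2 L.
Polytropic n=1.21: T₂ = T₁(V₁/V₂)^(n−1) = 630×(5.56)^0.21 = 903 K; P₂ = P₁(V₁/V₂)^n = 1940 kPa.
W = (P₁V₁−P₂V₂)/(n−1) = (243×52.2−1940×9.39)/0.21 = -26200 J.
ΔU = nCvΔT = 2.42×26.0×(903−630) = 17200 J.
Q = ΔU + W = -8990 J.

-8990 J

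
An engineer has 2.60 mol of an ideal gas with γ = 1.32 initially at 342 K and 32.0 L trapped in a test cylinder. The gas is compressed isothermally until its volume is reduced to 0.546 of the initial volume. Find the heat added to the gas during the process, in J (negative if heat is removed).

-4470 J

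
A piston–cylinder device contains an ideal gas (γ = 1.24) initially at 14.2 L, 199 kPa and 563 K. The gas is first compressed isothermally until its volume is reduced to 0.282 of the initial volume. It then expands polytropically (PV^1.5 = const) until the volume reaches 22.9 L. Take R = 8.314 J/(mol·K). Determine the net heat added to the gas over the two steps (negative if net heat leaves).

-7140 J

n = P₁V₁/(RT₁) = 199×14.2/(8.314×563) = 0.604 mol.
Step 1 — Isothermal: T stays 563 K; PV = const ⇒ V₂ = 4.00 L, P₂ = 706 kPa.
ΔU = 0 (ideal gas, T constant).
W = nRT ln(V₂/V₁) = 0.604×8.314×563×ln(0.282) = -3580 J.
Q = ΔU + W = -3580 J.
State after step 1: P = 706 kPa, V = 4.00 L, T = 563 K.
Step 2 — Polytropic n=1.5: T₂ = T₁(V₁/V₂)^(n−1) = 563×(0.175)^0.50 = 235 K; P₂ = P₁(V₁/V₂)^n = 51.6 kPa.
W = (P₁V₁−P₂V₂)/(n−1) = (706×4.00−51.6×22.9)/0.50 = 3290 J.
ΔU = nCvΔT = 0.604×34.6×(235−563) = -6850 J.
Q = ΔU + W = -3560 J.
Net over both steps: W = -289 J, Q = -7140 J, ΔU = -6850 J.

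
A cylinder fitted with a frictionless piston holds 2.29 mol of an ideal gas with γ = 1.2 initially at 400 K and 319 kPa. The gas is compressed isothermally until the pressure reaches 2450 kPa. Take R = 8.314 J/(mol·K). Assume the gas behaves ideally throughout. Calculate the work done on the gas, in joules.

15500 J

V₁ = nRT₁/P₁ = 2.29×8.314×400/319 = 23.9 L.
Isothermal: T stays 400 K; PV = const ⇒ V₂ = 3.11 L, P₂ = 2450 kPa.
W = nRT ln(V₂/V₁) = 2.29×8.314×400×ln(0.130) = -15500 J.
Work done on the gas = −W_by = 15500 J.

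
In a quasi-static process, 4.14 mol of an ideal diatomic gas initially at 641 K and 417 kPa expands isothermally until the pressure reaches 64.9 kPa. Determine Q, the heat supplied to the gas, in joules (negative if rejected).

41000 J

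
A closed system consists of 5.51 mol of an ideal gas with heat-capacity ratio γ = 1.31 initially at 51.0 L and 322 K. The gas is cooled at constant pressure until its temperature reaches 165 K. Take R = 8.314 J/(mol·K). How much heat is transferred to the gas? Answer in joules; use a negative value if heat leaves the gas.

-30400 J

P₁ = nRT₁/V₁ = 5.51×8.314×322/51.0 = 289 kPa.
Isobaric: P stays 289 kPa; V/T = const ⇒ T₂ = 165 K, V₂ = 26.1 L.
W = PΔV = 289×(26.1−51.0) kPa·L = -7190 J.
ΔU = nCvΔT = 5.51×26.8×(165−322) = -23200 J.
Q = ΔU + W = nCpΔT = -30400 J.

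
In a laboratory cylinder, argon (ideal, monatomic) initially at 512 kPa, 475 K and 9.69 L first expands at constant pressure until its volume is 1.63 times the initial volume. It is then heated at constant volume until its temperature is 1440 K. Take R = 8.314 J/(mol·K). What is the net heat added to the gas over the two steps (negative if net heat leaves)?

18200 J

n = P₁V₁/(RT₁) = 512×9.69/(8.314×475) = 1.26 mol.
Step 1 — Isobaric: P stays 512 kPa; V/T = const ⇒ T₂ = 774 K, V₂ = 15.8 L.
W = PΔV = 512×(15.8−9.69) kPa·L = 3130 J.
ΔU = nCvΔT = 1.26×12.5×(774−475) = 4690 J.
Q = ΔU + W = nCpΔT = 7810 J.
State after step 1: P = 512 kPa, V = 15.8 L, T = 774 K.
Step 2 — Isochoric: V stays 15.8 L; P/T = const ⇒ T₂ = 1440 K, P₂ = 952 kPa.
W = 0 (no volume change).
ΔU = nCvΔT = 1.26×12.5×(1440−774) = 10400 J.
Q = ΔU = 10400 J.
Net over both steps: W = 3130 J, Q = 18200 J, ΔU = 15100 J.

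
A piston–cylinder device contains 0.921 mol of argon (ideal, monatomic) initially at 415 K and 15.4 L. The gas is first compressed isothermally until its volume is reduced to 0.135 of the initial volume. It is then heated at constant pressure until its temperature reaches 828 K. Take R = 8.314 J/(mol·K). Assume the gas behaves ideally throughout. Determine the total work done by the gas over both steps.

P₁ = nRT₁/V₁ = 0.921×8.314×415/15.4 = 206 kPa.
Step 1 — Isothermal: T stays 415 K; PV = const ⇒ V₂ = 2.08 L, P₂ = 1530 kPa.
ΔU = 0 (ideal gas, T constant).
W = nRT ln(V₂/V₁) = 0.921×8.314×415×ln(0.135) = -6360 J.
Q = ΔU + W = -6360 J.
State after step 1: P = 1530 kPa, V = 2.08 L, T = 415 K.
Step 2 — Isobaric: P stays 1530 kPa; V/T = const ⇒ T₂ = 828 K, V₂ = 4.15 L.
W = PΔV = 1530×(4.15−2.08) kPa·L = 3160 J.
ΔU = nCvΔT = 0.921×12.5×(828−415) = 4740 J.
Q = ΔU + W = nCpΔT = 7910 J.
Net over both steps: W = -3200 J, Q = 1540 J, ΔU = 4740 J.

-3200 J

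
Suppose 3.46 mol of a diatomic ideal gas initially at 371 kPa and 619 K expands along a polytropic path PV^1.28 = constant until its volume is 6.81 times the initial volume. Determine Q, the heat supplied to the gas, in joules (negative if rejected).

7930 J

V₁ = nRT₁/P₁ = 3.46×8.314×619/371 = 48.0 L.
Polytropic n=1.28: T₂ = T₁(V₁/V₂)^(n−1) = 619×(0.147)^0.28 = 362 K; P₂ = P₁(V₁/V₂)^n = 31.8 kPa.
W = (P₁V₁−P₂V₂)/(n−1) = (371×48.0−31.8×327)/0.28 = 26400 J.
ΔU = nCvΔT = 3.46×20.8×(362−619) = -18500 J.
Q = ΔU + W = 7930 J.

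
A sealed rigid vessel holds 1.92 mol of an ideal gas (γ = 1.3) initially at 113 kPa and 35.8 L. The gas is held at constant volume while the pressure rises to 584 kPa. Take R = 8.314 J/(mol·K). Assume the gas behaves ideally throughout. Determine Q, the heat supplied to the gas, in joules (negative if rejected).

T₁ = P₁V₁/(nR) = 113×35.8/(1.92×8.314) = 253 K.
Isochoric: V stays 35.8 L; P/T = const ⇒ T₂ = 1310 K, P₂ = 584 kPa.
W = 0 (no volume change).
ΔU = nCvΔT = 1.92×27.7×(1310−253) = 56200 J.
Q = ΔU = 56200 J.

56200 J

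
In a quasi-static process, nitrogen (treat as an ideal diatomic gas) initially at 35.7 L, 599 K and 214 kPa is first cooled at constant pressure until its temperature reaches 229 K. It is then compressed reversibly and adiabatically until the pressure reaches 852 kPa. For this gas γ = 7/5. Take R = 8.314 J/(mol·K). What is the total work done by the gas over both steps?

n = P₁V₁/(RT₁) = 214×35.7/(8.314×599) = 1.53 mol.
Step 1 — Isobaric: P stays 214 kPa; V/T = const ⇒ T₂ = 229 K, V₂ = 13.6 L.
W = PΔV = 214×(13.6−35.7) kPa·L = -4720 J.
ΔU = nCvΔT = 1.53×20.8×(229−599) = -11800 J.
Q = ΔU + W = nCpΔT = -16500 J.
State after step 1: P = 214 kPa, V = 13.6 L, T = 229 K.
Step 2 — Adiabatic: T₂/T₁ = (P₂/P₁)^((γ−1)/γ) ⇒ T₂ = 229×(3.98)^0.286 = 340 K; V₂ = 5.09 L.
ΔU = nCvΔT = 1.53×20.8×(340−229) = 3530 J.
Q = 0 for an adiabatic process, so W = −ΔU = -3530 J.
Net over both steps: W = -8250 J, Q = -16500 J, ΔU = -8260 J.

-8250 J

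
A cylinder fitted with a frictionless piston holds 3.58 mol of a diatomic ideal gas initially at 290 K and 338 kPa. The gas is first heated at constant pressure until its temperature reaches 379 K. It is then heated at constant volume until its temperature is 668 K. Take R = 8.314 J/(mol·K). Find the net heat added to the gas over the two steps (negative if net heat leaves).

V₁ = nRT₁/P₁ = 3.58×8.314×290/338 = 25.5 L.
Step 1 — Isobaric: P stays 338 kPa; V/T = const ⇒ T₂ = 379 K, V₂ = 33.4 L.
W = PΔV = 338×(33.4−25.5) kPa·L = 2650 J.
ΔU = nCvΔT = 3.58×20.8×(379−290) = 6620 J.
Q = ΔU + W = nCpΔT = 9270 J.
State after step 1: P = 338 kPa, V = 33.4 L, T = 379 K.
Step 2 — Isochoric: V stays 33.4 L; P/T = const ⇒ T₂ = 668 K, P₂ = 596 kPa.
W = 0 (no volume change).
ΔU = nCvΔT = 3.58×20.8×(668−379) = 21500 J.
Q = ΔU = 21500 J.
Net over both steps: W = 2650 J, Q = 30800 J, ΔU = 28100 J.

30800 J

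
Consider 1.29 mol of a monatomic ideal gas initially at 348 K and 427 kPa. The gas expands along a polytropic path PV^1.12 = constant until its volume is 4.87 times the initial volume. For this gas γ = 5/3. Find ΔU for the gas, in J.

V₁ = nRT₁/P₁ = 1.29×8.314×348/427 = 8.74 L.
Polytropic n=1.12: T₂ = T₁(V₁/V₂)^(n−1) = 348×(0.205)^0.12 = 288 K; P₂ = P₁(V₁/V₂)^n = 72.5 kPa.
For an ideal gas ΔU = nCvΔT with Cv = (3/2)R = 12.5 J/(mol·K).
ΔU = 1.29×12.5×(288−348) = -969 J.

-969 J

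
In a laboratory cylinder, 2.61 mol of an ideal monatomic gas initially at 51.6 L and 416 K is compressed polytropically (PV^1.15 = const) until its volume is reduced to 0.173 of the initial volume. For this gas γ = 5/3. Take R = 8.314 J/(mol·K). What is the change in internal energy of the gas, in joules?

4080 J

P₁ = nRT₁/V₁ = 2.61×8.314×416/51.6 = 175 kPa.
Polytropic n=1.15: T₂ = T₁(V₁/V₂)^(n−1) = 416×(5.78)^0.15 = 541 K; P₂ = P₁(V₁/V₂)^n = 1320 kPa.
For an ideal gas ΔU = nCvΔT with Cv = (3/2)R = 12.5 J/(mol·K).
ΔU = 2.61×12.5×(541−416) = 4080 J.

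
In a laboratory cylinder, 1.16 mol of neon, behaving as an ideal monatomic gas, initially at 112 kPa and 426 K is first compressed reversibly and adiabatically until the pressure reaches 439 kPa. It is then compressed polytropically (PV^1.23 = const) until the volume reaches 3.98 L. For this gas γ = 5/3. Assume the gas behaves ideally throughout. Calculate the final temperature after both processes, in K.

1020 K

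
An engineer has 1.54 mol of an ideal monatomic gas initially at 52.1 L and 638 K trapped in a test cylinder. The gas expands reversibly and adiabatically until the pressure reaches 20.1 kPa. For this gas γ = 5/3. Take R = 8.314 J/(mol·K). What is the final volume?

P₁ = nRT₁/V₁ = 1.54×8.314×638/52.1 = 157 kPa.
Adiabatic: T₂/T₁ = (P₂/P₁)^((γ−1)/γ) ⇒ T₂ = 638×(0.128)^0.400 = 281 K; V₂ = 179 L.

179 L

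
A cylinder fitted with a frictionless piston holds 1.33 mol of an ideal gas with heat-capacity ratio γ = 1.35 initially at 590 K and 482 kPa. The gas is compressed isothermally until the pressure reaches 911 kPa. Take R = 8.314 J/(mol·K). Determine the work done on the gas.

4150 J

V₁ = nRT₁/P₁ = 1.33×8.314×590/482 = 13.5 L.
Isothermal: T stays 590 K; PV = const ⇒ V₂ = 7.16 L, P₂ = 911 kPa.
W = nRT ln(V₂/V₁) = 1.33×8.314×590×ln(0.529) = -4150 J.
Work done on the gas = −W_by = 4150 J.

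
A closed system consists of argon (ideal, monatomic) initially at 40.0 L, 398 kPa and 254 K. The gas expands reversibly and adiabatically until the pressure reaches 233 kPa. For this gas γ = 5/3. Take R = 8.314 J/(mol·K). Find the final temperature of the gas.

205 K

Adiabatic: T₂/T₁ = (P₂/P₁)^((γ−1)/γ) ⇒ T₂ = 254×(0.585)^0.400 = 205 K; V₂ = 55.2 L.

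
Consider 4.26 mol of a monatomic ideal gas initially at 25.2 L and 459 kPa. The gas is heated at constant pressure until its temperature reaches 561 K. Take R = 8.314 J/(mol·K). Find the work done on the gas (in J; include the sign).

T₁ = P₁V₁/(nR) = 459×25.2/(4.26×8.314) = 327 K.
Isobaric: P stays 459 kPa; V/T = const ⇒ T₂ = 561 K, V₂ = 43.3 L.
W = PΔV = 459×(43.3−25.2) kPa·L = 8300 J.
Work done on the gas = −W_by = -8300 J.

-8300 J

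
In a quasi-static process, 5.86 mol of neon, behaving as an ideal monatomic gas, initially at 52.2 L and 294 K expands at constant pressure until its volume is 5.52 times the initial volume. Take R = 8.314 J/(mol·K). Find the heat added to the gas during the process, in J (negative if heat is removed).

P₁ = nRT₁/V₁ = 5.86×8.314×294/52.2 = 274 kPa.
Isobaric: P stays 274 kPa; V/T = const ⇒ T₂ = 1620 K, V₂ = 288 L.
W = PΔV = 274×(288−52.2) kPa·L = 64700 J.
ΔU = nCvΔT = 5.86×12.5×(1620−294) = 97100 J.
Q = ΔU + W = nCpΔT = 162000 J.

162000 J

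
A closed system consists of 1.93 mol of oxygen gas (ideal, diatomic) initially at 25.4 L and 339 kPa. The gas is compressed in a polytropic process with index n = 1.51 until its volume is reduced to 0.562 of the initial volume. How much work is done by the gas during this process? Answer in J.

-5770 J

T₁ = P₁V₁/(nR) = 339×25.4/(1.93×8.314) = 537 K.
Polytropic n=1.51: T₂ = T₁(V₁/V₂)^(n−1) = 537×(1.78)^0.51 = 720 K; P₂ = P₁(V₁/V₂)^n = 809 kPa.
W = (P₁V₁−P₂V₂)/(n−1) = (339×25.4−809×14.3)/0.51 = -5770 J.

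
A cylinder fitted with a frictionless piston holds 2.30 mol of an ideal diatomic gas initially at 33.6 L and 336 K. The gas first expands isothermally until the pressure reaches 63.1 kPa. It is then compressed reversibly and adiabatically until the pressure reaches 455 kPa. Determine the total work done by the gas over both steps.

-5060 J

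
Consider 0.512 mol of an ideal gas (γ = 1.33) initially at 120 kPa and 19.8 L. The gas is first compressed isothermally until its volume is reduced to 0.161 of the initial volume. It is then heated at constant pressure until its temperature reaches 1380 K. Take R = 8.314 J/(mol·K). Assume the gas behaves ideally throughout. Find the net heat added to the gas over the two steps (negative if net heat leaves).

9760 J

T₁ = P₁V₁/(nR) = 120×19.8/(0.512×8.314) = 558 K.
Step 1 — Isothermal: T stays 558 K; PV = const ⇒ V₂ = 3.19 L, P₂ = 745 kPa.
ΔU = 0 (ideal gas, T constant).
W = nRT ln(V₂/V₁) = 0.512×8.314×558×ln(0.161) = -4340 J.
Q = ΔU + W = -4340 J.
State after step 1: P = 745 kPa, V = 3.19 L, T = 558 K.
Step 2 — Isobaric: P stays 745 kPa; V/T = const ⇒ T₂ = 1380 K, V₂ = 7.88 L.
W = PΔV = 745×(7.88−3.19) kPa·L = 3500 J.
ΔU = nCvΔT = 0.512×25.2×(1380−558) = 10600 J.
Q = ΔU + W = nCpΔT = 14100 J.
Net over both steps: W = -841 J, Q = 9760 J, ΔU = 10600 J.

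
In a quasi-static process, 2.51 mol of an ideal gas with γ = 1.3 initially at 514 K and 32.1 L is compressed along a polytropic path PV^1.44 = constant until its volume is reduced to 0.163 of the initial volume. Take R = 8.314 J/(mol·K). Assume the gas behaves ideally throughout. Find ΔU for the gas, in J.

43700 J

P₁ = nRT₁/V₁ = 2.51×8.314×514/32.1 = 334 kPa.
Polytropic n=1.44: T₂ = T₁(V₁/V₂)^(n−1) = 514×(6.13)^0.44 = 1140 K; P₂ = P₁(V₁/V₂)^n = 4550 kPa.
For an ideal gas ΔU = nCvΔT with Cv = R/(γ−1) = 27.7 J/(mol·K).
ΔU = 2.51×27.7×(1140−514) = 43700 J.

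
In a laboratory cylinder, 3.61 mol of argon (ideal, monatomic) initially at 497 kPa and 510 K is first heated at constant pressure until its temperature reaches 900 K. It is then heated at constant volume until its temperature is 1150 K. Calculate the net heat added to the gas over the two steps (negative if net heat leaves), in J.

V₁ = nRT₁/P₁ = 3.61×8.314×510/497 = 30.8 L.
Step 1 — Isobaric: P stays 497 kPa; V/T = const ⇒ T₂ = 900 K, V₂ = 54.4 L.
W = PΔV = 497×(54.4−30.8) kPa·L = 11700 J.
ΔU = nCvΔT = 3.61×12.5×(900−510) = 17600 J.
Q = ΔU + W = nCpΔT = 29300 J.
State after step 1: P = 497 kPa, V = 54.4 L, T = 900 K.
Step 2 — Isochoric: V stays 54.4 L; P/T = const ⇒ T₂ = 1150 K, P₂ = 635 kPa.
W = 0 (no volume change).
ΔU = nCvΔT = 3.61×12.5×(1150−900) = 11300 J.
Q = ΔU = 11300 J.
Net over both steps: W = 11700 J, Q = 40500 J, ΔU = 28800 J.

40500 J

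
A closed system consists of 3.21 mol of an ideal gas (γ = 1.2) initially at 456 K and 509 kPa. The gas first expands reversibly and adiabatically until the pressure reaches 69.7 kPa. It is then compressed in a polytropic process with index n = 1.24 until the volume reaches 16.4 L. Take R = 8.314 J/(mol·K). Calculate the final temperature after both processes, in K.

V₁ = nRT₁/P₁ = 3.21×8.314×456/509 = 23.9 L.
Step 1 — Adiabatic: T₂/T₁ = (P₂/P₁)^((γ−1)/γ) ⇒ T₂ = 456×(0.137)^0.167 = 327 K; V₂ = 125 L.
ΔU = nCvΔT = 3.21×41.6×(327−456) = -17200 J.
Q = 0 for an adiabatic process, so W = −ΔU = 17200 J.
State after step 1: P = 69.7 kPa, V = 125 L, T = 327 K.
Step 2 — Polytropic n=1.24: T₂ = T₁(V₁/V₂)^(n−1) = 327×(7.64)^0.24 = 533 K; P₂ = P₁(V₁/V₂)^n = 868 kPa.
W = (P₁V₁−P₂V₂)/(n−1) = (69.7×125−868×16.4)/0.24 = -22900 J.
ΔU = nCvΔT = 3.21×41.6×(533−327) = 27500 J.
Q = ΔU + W = 4580 J.
Net over both steps: W = -5740 J, Q = 4580 J, ΔU = 10300 J.

533 K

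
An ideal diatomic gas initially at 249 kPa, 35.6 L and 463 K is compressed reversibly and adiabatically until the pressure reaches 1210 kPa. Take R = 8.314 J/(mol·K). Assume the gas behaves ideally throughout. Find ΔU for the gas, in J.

n = P₁V₁/(RT₁) = 249×35.6/(8.314×463) = 2.30 mol.
Adiabatic: T₂/T₁ = (P₂/P₁)^((γ−1)/γ) ⇒ T₂ = 463×(4.86)^0.286 = 727 K; V₂ = 11.5 L.
For an ideal gas ΔU = nCvΔT with Cv = (5/2)R = 20.8 J/(mol·K).
ΔU = 2.30×20.8×(727−463) = 12700 J.

12700 J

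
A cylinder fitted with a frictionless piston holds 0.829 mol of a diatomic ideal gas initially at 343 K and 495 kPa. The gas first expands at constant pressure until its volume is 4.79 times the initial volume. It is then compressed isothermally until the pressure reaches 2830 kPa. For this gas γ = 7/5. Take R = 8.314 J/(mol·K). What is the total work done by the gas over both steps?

-10800 J

V₁ = nRT₁/P₁ = 0.829×8.314×343/495 = 4.78 L.
Step 1 — Isobaric: P stays 495 kPa; V/T = const ⇒ T₂ = 1640 K, V₂ = 22.9 L.
W = PΔV = 495×(22.9−4.78) kPa·L = 8960 J.
ΔU = nCvΔT = 0.829×20.8×(1640−343) = 22400 J.
Q = ΔU + W = nCpΔT = 31400 J.
State after step 1: P = 495 kPa, V = 22.9 L, T = 1640 K.
Step 2 — Isothermal: T stays 1640 K; PV = const ⇒ V₂ = 4.00 L, P₂ = 2830 kPa.
ΔU = 0 (ideal gas, T constant).
W = nRT ln(V₂/V₁) = 0.829×8.314×1640×ln(0.175) = -19700 J.
Q = ΔU + W = -19700 J.
Net over both steps: W = -10800 J, Q = 11600 J, ΔU = 22400 J.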